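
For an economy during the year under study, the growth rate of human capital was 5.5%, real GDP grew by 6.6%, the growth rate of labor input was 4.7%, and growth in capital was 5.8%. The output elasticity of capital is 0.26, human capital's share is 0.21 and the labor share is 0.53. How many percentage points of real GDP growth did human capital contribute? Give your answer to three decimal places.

1.155 percentage points

Contribution = share × growth = 0.21 × 5.5 = 1.155 pp.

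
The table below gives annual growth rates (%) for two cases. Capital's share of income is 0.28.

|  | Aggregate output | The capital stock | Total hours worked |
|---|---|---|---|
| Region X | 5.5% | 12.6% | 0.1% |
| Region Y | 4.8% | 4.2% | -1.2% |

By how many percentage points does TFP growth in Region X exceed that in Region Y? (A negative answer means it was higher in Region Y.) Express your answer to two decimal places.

Labor's share = 1 − 0.28 = 0.72.
Region X: TFP = 5.5 − 3.528 − 0.072 = 1.9%.
Region Y: TFP = 4.8 − 1.176 + 0.864 = 4.488%.
Difference = 1.9 − (4.488) = -2.588 pp.

-2.59 percentage points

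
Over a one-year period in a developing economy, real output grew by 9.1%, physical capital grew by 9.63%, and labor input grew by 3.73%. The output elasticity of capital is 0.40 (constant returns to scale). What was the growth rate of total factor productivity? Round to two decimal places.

Labor's share = 1 − 0.4 = 0.6.
Physical capital: 0.4 × 9.63 = 3.852 pp.
Labor input: 0.6 × 3.73 = 2.238 pp.
TFP growth = 9.1 − 6.09 = 3.01%.

Total factor productivity grew 3.01%.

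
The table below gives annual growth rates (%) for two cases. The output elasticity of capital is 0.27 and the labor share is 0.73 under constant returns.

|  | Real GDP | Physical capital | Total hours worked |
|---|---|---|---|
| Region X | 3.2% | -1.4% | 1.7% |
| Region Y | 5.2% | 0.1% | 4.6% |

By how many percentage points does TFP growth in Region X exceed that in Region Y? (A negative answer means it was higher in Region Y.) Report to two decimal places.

Labor's share = 1 − 0.27 = 0.73.
Region X: TFP = 3.2 + 0.378 − 1.241 = 2.337%.
Region Y: TFP = 5.2 − 0.027 − 3.358 = 1.815%.
Difference = 2.337 − (1.815) = 0.522 pp.

0.52 percentage points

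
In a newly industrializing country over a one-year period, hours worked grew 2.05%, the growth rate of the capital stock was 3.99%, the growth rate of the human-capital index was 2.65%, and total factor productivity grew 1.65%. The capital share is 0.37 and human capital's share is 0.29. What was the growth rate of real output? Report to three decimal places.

4.592%

Labor's share = 1 − 0.37 − 0.29 = 0.34.
The capital stock: 0.37 × 3.99 = 1.4763 pp.
The human-capital index: 0.29 × 2.65 = 0.7685 pp.
Hours worked: 0.34 × 2.05 = 0.697 pp.
Output growth = 1.65 + 2.9418 = 4.5918%.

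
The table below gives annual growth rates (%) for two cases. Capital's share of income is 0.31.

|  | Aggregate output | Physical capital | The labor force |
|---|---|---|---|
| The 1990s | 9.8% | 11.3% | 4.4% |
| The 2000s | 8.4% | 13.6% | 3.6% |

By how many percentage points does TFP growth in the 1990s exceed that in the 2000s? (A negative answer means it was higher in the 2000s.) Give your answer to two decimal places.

Labor's share = 1 − 0.31 = 0.69.
The 1990s: TFP = 9.8 − 3.503 − 3.036 = 3.261%.
The 2000s: TFP = 8.4 − 4.216 − 2.484 = 1.7%.
Difference = 3.261 − (1.7) = 1.561 pp.

1.56 percentage points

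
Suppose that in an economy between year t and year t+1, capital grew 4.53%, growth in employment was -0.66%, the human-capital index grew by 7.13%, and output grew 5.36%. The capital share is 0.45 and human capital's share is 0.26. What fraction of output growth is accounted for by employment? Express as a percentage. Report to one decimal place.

Labor's share = 1 − 0.45 − 0.26 = 0.29.
Employment contributed 0.29 × (-0.66) = -0.1914 pp.
Share of growth = -0.1914 / 5.36 × 100 = -3.571%.

-3.6%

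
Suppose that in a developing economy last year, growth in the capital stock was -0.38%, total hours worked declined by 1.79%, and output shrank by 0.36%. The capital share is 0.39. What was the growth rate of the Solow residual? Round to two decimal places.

Labor's share = 1 − 0.39 = 0.61.
The capital stock: 0.39 × (-0.38) = -0.1482 pp.
Total hours worked: 0.61 × (-1.79) = -1.0919 pp.
TFP growth = -0.36 + 1.2401 = 0.8801%.

0.88%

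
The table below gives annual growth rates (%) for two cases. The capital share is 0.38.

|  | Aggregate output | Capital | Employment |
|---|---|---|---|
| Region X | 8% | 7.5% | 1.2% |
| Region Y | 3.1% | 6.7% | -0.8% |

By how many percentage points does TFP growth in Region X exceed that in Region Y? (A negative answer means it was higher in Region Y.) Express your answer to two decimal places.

Labor's share = 1 − 0.38 = 0.62.
Region X: TFP = 8 − 2.85 − 0.744 = 4.406%.
Region Y: TFP = 3.1 − 2.546 + 0.496 = 1.05%.
Difference = 4.406 − (1.05) = 3.356 pp.

3.36 percentage points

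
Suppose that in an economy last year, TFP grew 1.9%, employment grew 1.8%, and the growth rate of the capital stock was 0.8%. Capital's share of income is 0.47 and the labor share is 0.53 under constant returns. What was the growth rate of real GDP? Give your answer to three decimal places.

3.230%

Labor's share = 1 − 0.47 = 0.53.
The capital stock: 0.47 × 0.8 = 0.376 pp.
Employment: 0.53 × 1.8 = 0.954 pp.
Output growth = 1.9 + 1.33 = 3.23%.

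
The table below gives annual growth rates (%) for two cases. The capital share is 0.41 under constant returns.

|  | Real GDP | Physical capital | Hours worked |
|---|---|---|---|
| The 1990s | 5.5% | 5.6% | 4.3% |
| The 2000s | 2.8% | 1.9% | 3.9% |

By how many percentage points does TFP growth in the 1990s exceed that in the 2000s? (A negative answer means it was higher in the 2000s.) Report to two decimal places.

Labor's share = 1 − 0.41 = 0.59.
The 1990s: TFP = 5.5 − 2.296 − 2.537 = 0.667%.
The 2000s: TFP = 2.8 − 0.779 − 2.301 = -0.28%.
Difference = 0.667 − (-0.28) = 0.947 pp.

0.95 percentage points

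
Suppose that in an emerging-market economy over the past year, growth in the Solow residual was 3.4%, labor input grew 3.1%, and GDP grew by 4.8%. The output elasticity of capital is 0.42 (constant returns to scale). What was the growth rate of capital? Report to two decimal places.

-0.95%

Labor's share = 1 − 0.42 = 0.58.
gY = gA + 0.58×3.1 + 0.42×g.
0.42×g = 4.8 − 3.4 − 1.798 = -0.398.
g = -0.398 / 0.42 = -0.9476%.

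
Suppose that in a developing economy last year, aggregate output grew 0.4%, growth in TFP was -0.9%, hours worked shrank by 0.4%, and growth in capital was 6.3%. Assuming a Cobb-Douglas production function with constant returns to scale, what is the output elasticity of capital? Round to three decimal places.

The output elasticity of capital is 0.254.

gY = gA + α·gK + (1−α)·gL, so gY − gA − gL = α(gK − gL).
0.4 + 0.9 + 0.4 = α × (6.3 − (-0.4)).
1.7 = 6.7 α, so α = 0.25373.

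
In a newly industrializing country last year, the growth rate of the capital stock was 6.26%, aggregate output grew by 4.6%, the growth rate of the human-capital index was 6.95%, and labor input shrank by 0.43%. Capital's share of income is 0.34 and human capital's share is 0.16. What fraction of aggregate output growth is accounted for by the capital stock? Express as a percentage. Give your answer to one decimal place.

46.3%

The capital stock contributed 0.34 × 6.26 = 2.1284 pp.
Share of growth = 2.1284 / 4.6 × 100 = 46.27%.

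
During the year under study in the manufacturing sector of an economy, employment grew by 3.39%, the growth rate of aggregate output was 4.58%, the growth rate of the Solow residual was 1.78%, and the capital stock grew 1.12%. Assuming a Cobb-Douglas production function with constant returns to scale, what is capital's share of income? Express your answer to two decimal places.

gY = gA + α·gK + (1−α)·gL, so gY − gA − gL = α(gK − gL).
4.58 − 1.78 − 3.39 = α × (1.12 − 3.39).
-0.59 = -2.27 α, so α = 0.2599.

Capital's share of income is 0.26.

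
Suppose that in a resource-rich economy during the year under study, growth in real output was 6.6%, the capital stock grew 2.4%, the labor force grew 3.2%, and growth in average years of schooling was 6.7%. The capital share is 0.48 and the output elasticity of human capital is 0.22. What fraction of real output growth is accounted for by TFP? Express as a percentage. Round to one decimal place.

Labor's share = 1 − 0.48 − 0.22 = 0.3.
The capital stock: 0.48 × 2.4 = 1.152 pp.
Average years of schooling: 0.22 × 6.7 = 1.474 pp.
The labor force: 0.3 × 3.2 = 0.96 pp.
TFP growth = 6.6 − 3.586 = 3.014%.
TFP share of growth = 3.014 / 6.6 × 100 = 45.667%.

TFP accounted for 45.7% of growth.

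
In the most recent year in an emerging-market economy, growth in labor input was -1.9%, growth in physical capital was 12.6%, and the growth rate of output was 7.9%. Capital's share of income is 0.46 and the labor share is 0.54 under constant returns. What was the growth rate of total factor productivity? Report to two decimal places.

Labor's share = 1 − 0.46 = 0.54.
Physical capital: 0.46 × 12.6 = 5.796 pp.
Labor input: 0.54 × (-1.9) = -1.026 pp.
TFP growth = 7.9 − 4.77 = 3.13%.

Total factor productivity grew 3.13%.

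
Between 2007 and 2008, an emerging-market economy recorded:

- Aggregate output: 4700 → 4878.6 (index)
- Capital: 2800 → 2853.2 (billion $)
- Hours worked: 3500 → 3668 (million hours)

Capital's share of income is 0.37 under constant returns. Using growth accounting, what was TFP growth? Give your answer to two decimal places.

Aggregate output growth = (4878.6 − 4700) / 4700 = 3.8%.
Capital growth = (2853.2 − 2800) / 2800 = 1.9%.
Hours worked growth = (3668 − 3500) / 3500 = 4.8%.
Labor's share = 1 − 0.37 = 0.63.
Capital: 0.37 × 1.9 = 0.703 pp.
Hours worked: 0.63 × 4.8 = 3.024 pp.
TFP growth = 3.8 − 3.727 = 0.073%.

0.07%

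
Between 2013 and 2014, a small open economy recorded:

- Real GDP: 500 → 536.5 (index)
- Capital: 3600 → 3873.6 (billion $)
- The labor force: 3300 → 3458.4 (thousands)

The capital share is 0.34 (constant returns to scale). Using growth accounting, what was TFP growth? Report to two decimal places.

TFP grew 1.55%.

Real GDP growth = (536.5 − 500) / 500 = 7.3%.
Capital growth = (3873.6 − 3600) / 3600 = 7.6%.
The labor force growth = (3458.4 − 3300) / 3300 = 4.8%.
Labor's share = 1 − 0.34 = 0.66.
Capital: 0.34 × 7.6 = 2.584 pp.
The labor force: 0.66 × 4.8 = 3.168 pp.
TFP growth = 7.3 − 5.752 = 1.548%.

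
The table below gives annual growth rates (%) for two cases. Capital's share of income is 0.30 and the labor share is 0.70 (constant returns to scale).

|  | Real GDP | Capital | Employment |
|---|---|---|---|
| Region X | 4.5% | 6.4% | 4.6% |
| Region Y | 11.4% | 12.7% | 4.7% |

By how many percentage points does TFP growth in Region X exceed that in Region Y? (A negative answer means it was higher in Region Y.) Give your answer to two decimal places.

-4.94 percentage points

Labor's share = 1 − 0.3 = 0.7.
Region X: TFP = 4.5 − 1.92 − 3.22 = -0.64%.
Region Y: TFP = 11.4 − 3.81 − 3.29 = 4.3%.
Difference = -0.64 − (4.3) = -4.94 pp.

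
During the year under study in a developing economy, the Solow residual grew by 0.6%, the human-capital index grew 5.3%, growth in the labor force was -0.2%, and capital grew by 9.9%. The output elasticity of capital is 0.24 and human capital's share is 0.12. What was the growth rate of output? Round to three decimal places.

3.484%

Labor's share = 1 − 0.24 − 0.12 = 0.64.
Capital: 0.24 × 9.9 = 2.376 pp.
The human-capital index: 0.12 × 5.3 = 0.636 pp.
The labor force: 0.64 × (-0.2) = -0.128 pp.
Output growth = 0.6 + 2.884 = 3.484%.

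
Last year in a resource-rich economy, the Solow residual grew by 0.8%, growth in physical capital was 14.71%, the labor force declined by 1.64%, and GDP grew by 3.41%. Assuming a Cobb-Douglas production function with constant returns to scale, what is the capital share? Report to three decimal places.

gY = gA + α·gK + (1−α)·gL, so gY − gA − gL = α(gK − gL).
3.41 − 0.8 + 1.64 = α × (14.71 − (-1.64)).
4.25 = 16.35 α, so α = 0.25994.

The capital share is 0.260.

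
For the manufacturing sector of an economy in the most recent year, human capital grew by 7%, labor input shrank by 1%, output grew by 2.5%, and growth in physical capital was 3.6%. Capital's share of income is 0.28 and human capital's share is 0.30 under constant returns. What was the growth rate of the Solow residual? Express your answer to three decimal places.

-0.188%

Labor's share = 1 − 0.28 − 0.3 = 0.42.
Physical capital: 0.28 × 3.6 = 1.008 pp.
Human capital: 0.3 × 7 = 2.1 pp.
Labor input: 0.42 × (-1) = -0.42 pp.
TFP growth = 2.5 − 2.688 = -0.188%.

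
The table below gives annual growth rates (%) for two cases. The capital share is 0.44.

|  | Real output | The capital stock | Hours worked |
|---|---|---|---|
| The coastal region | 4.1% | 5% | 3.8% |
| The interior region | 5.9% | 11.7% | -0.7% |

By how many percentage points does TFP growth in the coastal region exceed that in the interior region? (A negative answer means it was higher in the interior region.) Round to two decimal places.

Labor's share = 1 − 0.44 = 0.56.
The coastal region: TFP = 4.1 − 2.2 − 2.128 = -0.228%.
The interior region: TFP = 5.9 − 5.148 + 0.392 = 1.144%.
Difference = -0.228 − (1.144) = -1.372 pp.

-1.37 percentage points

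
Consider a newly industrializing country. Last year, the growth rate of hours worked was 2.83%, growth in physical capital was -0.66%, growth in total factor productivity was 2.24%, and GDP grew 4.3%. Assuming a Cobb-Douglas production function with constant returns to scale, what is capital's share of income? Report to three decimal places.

0.221

gY = gA + α·gK + (1−α)·gL, so gY − gA − gL = α(gK − gL).
4.3 − 2.24 − 2.83 = α × (-0.66 − 2.83).
-0.77 = -3.49 α, so α = 0.22063.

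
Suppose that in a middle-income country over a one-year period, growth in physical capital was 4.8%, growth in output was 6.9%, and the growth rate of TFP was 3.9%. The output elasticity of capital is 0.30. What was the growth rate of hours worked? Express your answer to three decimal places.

Hours worked grew 2.229%.

Labor's share = 1 − 0.3 = 0.7.
gY = gA + 0.3×4.8 + 0.7×g.
0.7×g = 6.9 − 3.9 − 1.44 = 1.56.
g = 1.56 / 0.7 = 2.22857%.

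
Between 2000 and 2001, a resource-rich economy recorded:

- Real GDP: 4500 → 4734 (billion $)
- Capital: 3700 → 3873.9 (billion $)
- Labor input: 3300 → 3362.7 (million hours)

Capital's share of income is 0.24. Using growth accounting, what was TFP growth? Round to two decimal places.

Real GDP growth = (4734 − 4500) / 4500 = 5.2%.
Capital growth = (3873.9 − 3700) / 3700 = 4.7%.
Labor input growth = (3362.7 − 3300) / 3300 = 1.9%.
Labor's share = 1 − 0.24 = 0.76.
Capital: 0.24 × 4.7 = 1.128 pp.
Labor input: 0.76 × 1.9 = 1.444 pp.
TFP growth = 5.2 − 2.572 = 2.628%.

TFP growth was 2.63%.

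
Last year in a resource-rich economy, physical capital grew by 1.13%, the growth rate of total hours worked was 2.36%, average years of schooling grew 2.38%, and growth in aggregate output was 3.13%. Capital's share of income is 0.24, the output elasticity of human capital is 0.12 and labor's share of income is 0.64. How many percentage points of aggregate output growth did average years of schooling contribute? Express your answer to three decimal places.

Contribution = share × growth = 0.12 × 2.38 = 0.2856 pp.

0.286 pp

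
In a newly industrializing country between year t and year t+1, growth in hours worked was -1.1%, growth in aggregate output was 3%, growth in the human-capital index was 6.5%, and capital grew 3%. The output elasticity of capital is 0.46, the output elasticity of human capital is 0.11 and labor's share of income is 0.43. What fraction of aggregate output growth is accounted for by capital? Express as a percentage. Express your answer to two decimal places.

Capital contributed 0.46 × 3 = 1.38 pp.
Share of growth = 1.38 / 3 × 100 = 46%.

46.00%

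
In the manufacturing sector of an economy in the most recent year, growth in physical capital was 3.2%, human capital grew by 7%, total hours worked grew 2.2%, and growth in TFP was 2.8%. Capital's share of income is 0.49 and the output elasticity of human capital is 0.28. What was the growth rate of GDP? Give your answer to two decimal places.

6.83%

Labor's share = 1 − 0.49 − 0.28 = 0.23.
Physical capital: 0.49 × 3.2 = 1.568 pp.
Human capital: 0.28 × 7 = 1.96 pp.
Total hours worked: 0.23 × 2.2 = 0.506 pp.
Output growth = 2.8 + 4.034 = 6.834%.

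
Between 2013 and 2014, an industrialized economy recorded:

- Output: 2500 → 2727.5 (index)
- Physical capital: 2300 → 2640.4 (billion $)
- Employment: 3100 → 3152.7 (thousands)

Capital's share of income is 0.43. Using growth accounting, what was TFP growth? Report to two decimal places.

TFP grew 1.77%.

Output growth = (2727.5 − 2500) / 2500 = 9.1%.
Physical capital growth = (2640.4 − 2300) / 2300 = 14.8%.
Employment growth = (3152.7 − 3100) / 3100 = 1.7%.
Labor's share = 1 − 0.43 = 0.57.
Physical capital: 0.43 × 14.8 = 6.364 pp.
Employment: 0.57 × 1.7 = 0.969 pp.
TFP growth = 9.1 − 7.333 = 1.767%.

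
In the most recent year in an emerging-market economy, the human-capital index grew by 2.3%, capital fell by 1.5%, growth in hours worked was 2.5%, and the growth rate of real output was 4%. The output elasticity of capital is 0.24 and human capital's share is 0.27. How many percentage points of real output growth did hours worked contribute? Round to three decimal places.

Labor's share = 1 − 0.24 − 0.27 = 0.49.
Contribution = share × growth = 0.49 × 2.5 = 1.225 pp.

1.225 percentage points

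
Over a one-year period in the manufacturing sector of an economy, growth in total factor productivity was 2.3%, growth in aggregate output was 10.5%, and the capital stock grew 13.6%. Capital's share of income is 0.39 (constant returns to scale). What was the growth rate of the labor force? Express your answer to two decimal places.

Labor's share = 1 − 0.39 = 0.61.
gY = gA + 0.39×13.6 + 0.61×g.
0.61×g = 10.5 − 2.3 − 5.304 = 2.896.
g = 2.896 / 0.61 = 4.7475%.

4.75%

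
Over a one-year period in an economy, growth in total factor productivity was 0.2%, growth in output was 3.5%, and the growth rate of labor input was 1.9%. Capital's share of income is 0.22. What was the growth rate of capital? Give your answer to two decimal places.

Labor's share = 1 − 0.22 = 0.78.
gY = gA + 0.78×1.9 + 0.22×g.
0.22×g = 3.5 − 0.2 − 1.482 = 1.818.
g = 1.818 / 0.22 = 8.2636%.

8.26%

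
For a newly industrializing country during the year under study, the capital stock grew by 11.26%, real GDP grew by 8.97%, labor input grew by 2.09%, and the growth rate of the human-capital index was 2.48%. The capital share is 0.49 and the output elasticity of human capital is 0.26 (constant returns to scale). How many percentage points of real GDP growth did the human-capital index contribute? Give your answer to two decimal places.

Contribution = share × growth = 0.26 × 2.48 = 0.6448 pp.

0.64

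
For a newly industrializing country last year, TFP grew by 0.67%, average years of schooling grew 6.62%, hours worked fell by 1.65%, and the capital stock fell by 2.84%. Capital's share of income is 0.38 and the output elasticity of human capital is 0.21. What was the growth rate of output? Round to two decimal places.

Labor's share = 1 − 0.38 − 0.21 = 0.41.
The capital stock: 0.38 × (-2.84) = -1.0792 pp.
Average years of schooling: 0.21 × 6.62 = 1.3902 pp.
Hours worked: 0.41 × (-1.65) = -0.6765 pp.
Output growth = 0.67 + (-0.3655) = 0.3045%.

Output growth was 0.30%.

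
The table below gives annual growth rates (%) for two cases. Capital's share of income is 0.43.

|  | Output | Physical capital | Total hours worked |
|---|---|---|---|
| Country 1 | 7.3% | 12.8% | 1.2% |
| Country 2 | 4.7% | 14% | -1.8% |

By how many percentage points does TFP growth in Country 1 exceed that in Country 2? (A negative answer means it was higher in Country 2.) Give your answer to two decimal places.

Labor's share = 1 − 0.43 = 0.57.
Country 1: TFP = 7.3 − 5.504 − 0.684 = 1.112%.
Country 2: TFP = 4.7 − 6.02 + 1.026 = -0.294%.
Difference = 1.112 − (-0.294) = 1.406 pp.

1.41 percentage points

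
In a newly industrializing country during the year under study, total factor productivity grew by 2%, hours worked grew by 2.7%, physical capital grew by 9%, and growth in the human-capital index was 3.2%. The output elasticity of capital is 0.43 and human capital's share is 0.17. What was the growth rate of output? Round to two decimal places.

Output growth was 7.49%.

Labor's share = 1 − 0.43 − 0.17 = 0.4.
Physical capital: 0.43 × 9 = 3.87 pp.
The human-capital index: 0.17 × 3.2 = 0.544 pp.
Hours worked: 0.4 × 2.7 = 1.08 pp.
Output growth = 2 + 5.494 = 7.494%.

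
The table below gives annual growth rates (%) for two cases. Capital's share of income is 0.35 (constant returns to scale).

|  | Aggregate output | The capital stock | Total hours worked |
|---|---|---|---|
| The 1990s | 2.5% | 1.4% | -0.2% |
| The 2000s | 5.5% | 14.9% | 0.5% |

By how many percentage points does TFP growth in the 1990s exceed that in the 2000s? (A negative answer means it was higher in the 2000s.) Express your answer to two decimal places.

2.18 percentage points

Labor's share = 1 − 0.35 = 0.65.
The 1990s: TFP = 2.5 − 0.49 + 0.13 = 2.14%.
The 2000s: TFP = 5.5 − 5.215 − 0.325 = -0.04%.
Difference = 2.14 − (-0.04) = 2.18 pp.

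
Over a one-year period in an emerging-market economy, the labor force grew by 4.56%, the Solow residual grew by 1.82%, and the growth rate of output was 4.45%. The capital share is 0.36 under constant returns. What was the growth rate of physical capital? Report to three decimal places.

-0.801%

Labor's share = 1 − 0.36 = 0.64.
gY = gA + 0.64×4.56 + 0.36×g.
0.36×g = 4.45 − 1.82 − 2.9184 = -0.2884.
g = -0.2884 / 0.36 = -0.80111%.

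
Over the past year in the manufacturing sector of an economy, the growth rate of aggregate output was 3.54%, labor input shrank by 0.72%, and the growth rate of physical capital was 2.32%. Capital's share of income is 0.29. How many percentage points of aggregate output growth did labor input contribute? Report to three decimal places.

-0.511

Labor's share = 1 − 0.29 = 0.71.
Contribution = share × growth = 0.71 × (-0.72) = -0.5112 pp.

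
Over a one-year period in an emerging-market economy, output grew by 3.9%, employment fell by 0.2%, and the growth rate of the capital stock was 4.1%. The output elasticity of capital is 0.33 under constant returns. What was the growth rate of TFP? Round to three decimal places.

Labor's share = 1 − 0.33 = 0.67.
The capital stock: 0.33 × 4.1 = 1.353 pp.
Employment: 0.67 × (-0.2) = -0.134 pp.
TFP growth = 3.9 − 1.219 = 2.681%.

2.681%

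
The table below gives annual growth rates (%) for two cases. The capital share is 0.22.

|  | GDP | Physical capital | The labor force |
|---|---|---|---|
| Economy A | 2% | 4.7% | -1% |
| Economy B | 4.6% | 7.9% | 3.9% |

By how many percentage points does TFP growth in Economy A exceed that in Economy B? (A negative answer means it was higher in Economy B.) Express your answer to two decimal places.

Labor's share = 1 − 0.22 = 0.78.
Economy A: TFP = 2 − 1.034 + 0.78 = 1.746%.
Economy B: TFP = 4.6 − 1.738 − 3.042 = -0.18%.
Difference = 1.746 − (-0.18) = 1.926 pp.

1.93 percentage points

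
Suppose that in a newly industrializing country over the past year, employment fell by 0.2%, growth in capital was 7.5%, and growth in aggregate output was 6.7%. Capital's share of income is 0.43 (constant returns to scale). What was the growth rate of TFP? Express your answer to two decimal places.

Labor's share = 1 − 0.43 = 0.57.
Capital: 0.43 × 7.5 = 3.225 pp.
Employment: 0.57 × (-0.2) = -0.114 pp.
TFP growth = 6.7 − 3.111 = 3.589%.

TFP growth was 3.59%.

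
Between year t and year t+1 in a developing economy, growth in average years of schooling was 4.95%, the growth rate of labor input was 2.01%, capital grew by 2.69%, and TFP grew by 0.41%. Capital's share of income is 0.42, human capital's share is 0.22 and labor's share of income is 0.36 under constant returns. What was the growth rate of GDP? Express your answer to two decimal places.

Labor's share = 1 − 0.42 − 0.22 = 0.36.
Capital: 0.42 × 2.69 = 1.1298 pp.
Average years of schooling: 0.22 × 4.95 = 1.089 pp.
Labor input: 0.36 × 2.01 = 0.7236 pp.
Output growth = 0.41 + 2.9424 = 3.3524%.

GDP grew 3.35%.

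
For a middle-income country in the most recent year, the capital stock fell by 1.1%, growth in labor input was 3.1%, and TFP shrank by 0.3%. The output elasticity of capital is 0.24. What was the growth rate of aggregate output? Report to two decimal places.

1.79%

Labor's share = 1 − 0.24 = 0.76.
The capital stock: 0.24 × (-1.1) = -0.264 pp.
Labor input: 0.76 × 3.1 = 2.356 pp.
Output growth = -0.3 + 2.092 = 1.792%.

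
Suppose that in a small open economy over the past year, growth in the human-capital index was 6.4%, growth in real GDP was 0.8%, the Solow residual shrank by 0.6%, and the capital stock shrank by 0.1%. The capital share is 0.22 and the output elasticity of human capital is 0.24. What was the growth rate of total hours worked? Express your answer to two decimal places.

-0.21%

Labor's share = 1 − 0.22 − 0.24 = 0.54.
gY = gA + 0.22×(-0.1) + 0.24×6.4 + 0.54×g.
0.54×g = 0.8 + 0.6 − 1.514 = -0.114.
g = -0.114 / 0.54 = -0.2111%.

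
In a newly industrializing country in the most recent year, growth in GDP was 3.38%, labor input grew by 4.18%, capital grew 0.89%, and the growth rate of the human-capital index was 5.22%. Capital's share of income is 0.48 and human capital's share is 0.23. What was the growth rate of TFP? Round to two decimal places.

Labor's share = 1 − 0.48 − 0.23 = 0.29.
Capital: 0.48 × 0.89 = 0.4272 pp.
The human-capital index: 0.23 × 5.22 = 1.2006 pp.
Labor input: 0.29 × 4.18 = 1.2122 pp.
TFP growth = 3.38 − 2.84 = 0.54%.

TFP growth was 0.54%.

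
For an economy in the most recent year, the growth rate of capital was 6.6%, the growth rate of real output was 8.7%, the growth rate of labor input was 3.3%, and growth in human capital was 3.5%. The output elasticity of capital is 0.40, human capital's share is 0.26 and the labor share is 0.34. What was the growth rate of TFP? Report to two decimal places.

Labor's share = 1 − 0.4 − 0.26 = 0.34.
Capital: 0.4 × 6.6 = 2.64 pp.
Human capital: 0.26 × 3.5 = 0.91 pp.
Labor input: 0.34 × 3.3 = 1.122 pp.
TFP growth = 8.7 − 4.672 = 4.028%.

4.03%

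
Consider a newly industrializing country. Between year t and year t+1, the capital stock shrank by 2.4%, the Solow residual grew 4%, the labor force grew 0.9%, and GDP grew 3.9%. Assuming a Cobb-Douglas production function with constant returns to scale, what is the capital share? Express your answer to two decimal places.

gY = gA + α·gK + (1−α)·gL, so gY − gA − gL = α(gK − gL).
3.9 − 4 − 0.9 = α × (-2.4 − 0.9).
-1 = -3.3 α, so α = 0.303.

0.30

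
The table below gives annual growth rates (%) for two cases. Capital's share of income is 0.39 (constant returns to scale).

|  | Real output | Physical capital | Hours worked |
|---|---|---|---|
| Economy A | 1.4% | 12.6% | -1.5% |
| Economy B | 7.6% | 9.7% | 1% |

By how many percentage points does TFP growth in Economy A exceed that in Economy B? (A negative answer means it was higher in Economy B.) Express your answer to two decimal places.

Labor's share = 1 − 0.39 = 0.61.
Economy A: TFP = 1.4 − 4.914 + 0.915 = -2.599%.
Economy B: TFP = 7.6 − 3.783 − 0.61 = 3.207%.
Difference = -2.599 − (3.207) = -5.806 pp.

-5.81 percentage points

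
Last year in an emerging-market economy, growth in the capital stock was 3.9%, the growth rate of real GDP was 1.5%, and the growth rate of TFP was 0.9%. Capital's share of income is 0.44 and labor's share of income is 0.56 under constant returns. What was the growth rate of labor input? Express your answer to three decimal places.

-1.993%

Labor's share = 1 − 0.44 = 0.56.
gY = gA + 0.44×3.9 + 0.56×g.
0.56×g = 1.5 − 0.9 − 1.716 = -1.116.
g = -1.116 / 0.56 = -1.99286%.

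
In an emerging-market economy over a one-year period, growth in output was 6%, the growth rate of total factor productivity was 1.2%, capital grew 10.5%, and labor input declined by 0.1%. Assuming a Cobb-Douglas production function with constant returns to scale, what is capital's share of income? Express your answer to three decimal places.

0.462

gY = gA + α·gK + (1−α)·gL, so gY − gA − gL = α(gK − gL).
6 − 1.2 + 0.1 = α × (10.5 − (-0.1)).
4.9 = 10.6 α, so α = 0.46226.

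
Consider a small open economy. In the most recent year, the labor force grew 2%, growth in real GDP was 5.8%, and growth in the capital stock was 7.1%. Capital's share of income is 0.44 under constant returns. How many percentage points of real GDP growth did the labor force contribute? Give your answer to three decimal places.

Labor's share = 1 − 0.44 = 0.56.
Contribution = share × growth = 0.56 × 2 = 1.12 pp.

1.120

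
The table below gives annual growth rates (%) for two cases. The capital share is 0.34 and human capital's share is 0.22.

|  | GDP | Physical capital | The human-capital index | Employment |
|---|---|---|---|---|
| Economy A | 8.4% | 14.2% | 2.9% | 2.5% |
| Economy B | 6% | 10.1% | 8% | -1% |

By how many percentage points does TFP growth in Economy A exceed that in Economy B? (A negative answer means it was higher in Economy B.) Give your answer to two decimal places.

0.59 percentage points

Labor's share = 1 − 0.34 − 0.22 = 0.44.
Economy A: TFP = 8.4 − 4.828 − 0.638 − 1.1 = 1.834%.
Economy B: TFP = 6 − 3.434 − 1.76 + 0.44 = 1.246%.
Difference = 1.834 − (1.246) = 0.588 pp.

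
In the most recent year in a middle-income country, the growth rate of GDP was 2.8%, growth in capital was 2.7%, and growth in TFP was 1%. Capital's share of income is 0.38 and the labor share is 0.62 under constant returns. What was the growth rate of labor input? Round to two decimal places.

Labor's share = 1 − 0.38 = 0.62.
gY = gA + 0.38×2.7 + 0.62×g.
0.62×g = 2.8 − 1 − 1.026 = 0.774.
g = 0.774 / 0.62 = 1.2484%.

1.25%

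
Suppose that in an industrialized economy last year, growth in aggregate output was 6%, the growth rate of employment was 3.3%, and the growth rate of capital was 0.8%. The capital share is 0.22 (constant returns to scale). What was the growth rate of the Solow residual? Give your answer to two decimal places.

3.25%

Labor's share = 1 − 0.22 = 0.78.
Capital: 0.22 × 0.8 = 0.176 pp.
Employment: 0.78 × 3.3 = 2.574 pp.
TFP growth = 6 − 2.75 = 3.25%.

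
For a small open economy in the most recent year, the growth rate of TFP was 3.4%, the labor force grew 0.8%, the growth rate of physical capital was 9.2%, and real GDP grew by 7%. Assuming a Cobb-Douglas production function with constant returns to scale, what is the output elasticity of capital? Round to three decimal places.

The output elasticity of capital is 0.333.

gY = gA + α·gK + (1−α)·gL, so gY − gA − gL = α(gK − gL).
7 − 3.4 − 0.8 = α × (9.2 − 0.8).
2.8 = 8.4 α, so α = 0.33333.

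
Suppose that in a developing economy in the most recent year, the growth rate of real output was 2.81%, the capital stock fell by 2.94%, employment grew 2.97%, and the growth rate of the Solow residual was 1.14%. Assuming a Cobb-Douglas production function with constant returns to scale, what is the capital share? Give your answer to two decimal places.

gY = gA + α·gK + (1−α)·gL, so gY − gA − gL = α(gK − gL).
2.81 − 1.14 − 2.97 = α × (-2.94 − 2.97).
-1.3 = -5.91 α, so α = 0.22.

The capital share is 0.22.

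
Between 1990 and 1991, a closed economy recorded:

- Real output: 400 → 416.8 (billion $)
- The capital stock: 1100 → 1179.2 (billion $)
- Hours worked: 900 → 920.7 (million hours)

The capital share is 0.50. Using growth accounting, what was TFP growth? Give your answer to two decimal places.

-0.55%

Real output growth = (416.8 − 400) / 400 = 4.2%.
The capital stock growth = (1179.2 − 1100) / 1100 = 7.2%.
Hours worked growth = (920.7 − 900) / 900 = 2.3%.
Labor's share = 1 − 0.5 = 0.5.
The capital stock: 0.5 × 7.2 = 3.6 pp.
Hours worked: 0.5 × 2.3 = 1.15 pp.
TFP growth = 4.2 − 4.75 = -0.55%.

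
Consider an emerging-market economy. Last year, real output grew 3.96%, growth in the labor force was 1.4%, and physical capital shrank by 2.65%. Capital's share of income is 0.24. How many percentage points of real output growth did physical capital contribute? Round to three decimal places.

-0.636

Contribution = share × growth = 0.24 × (-2.65) = -0.636 pp.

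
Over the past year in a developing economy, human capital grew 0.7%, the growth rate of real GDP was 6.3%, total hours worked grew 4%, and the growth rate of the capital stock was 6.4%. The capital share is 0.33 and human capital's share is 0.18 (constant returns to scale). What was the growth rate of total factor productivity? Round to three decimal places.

Total factor productivity growth was 2.102%.

Labor's share = 1 − 0.33 − 0.18 = 0.49.
The capital stock: 0.33 × 6.4 = 2.112 pp.
Human capital: 0.18 × 0.7 = 0.126 pp.
Total hours worked: 0.49 × 4 = 1.96 pp.
TFP growth = 6.3 − 4.198 = 2.102%.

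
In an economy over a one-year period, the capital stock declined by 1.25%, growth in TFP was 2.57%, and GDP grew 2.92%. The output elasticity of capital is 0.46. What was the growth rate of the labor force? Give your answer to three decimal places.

1.713%

Labor's share = 1 − 0.46 = 0.54.
gY = gA + 0.46×(-1.25) + 0.54×g.
0.54×g = 2.92 − 2.57 + 0.575 = 0.925.
g = 0.925 / 0.54 = 1.71296%.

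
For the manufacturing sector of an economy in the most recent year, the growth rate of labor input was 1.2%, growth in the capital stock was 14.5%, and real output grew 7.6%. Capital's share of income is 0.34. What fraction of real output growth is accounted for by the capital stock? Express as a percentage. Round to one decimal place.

The capital stock contributed 0.34 × 14.5 = 4.93 pp.
Share of growth = 4.93 / 7.6 × 100 = 64.868%.

64.9%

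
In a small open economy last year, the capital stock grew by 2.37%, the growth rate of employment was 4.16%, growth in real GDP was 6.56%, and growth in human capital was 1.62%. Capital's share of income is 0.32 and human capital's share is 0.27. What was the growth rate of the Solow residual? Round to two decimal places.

Labor's share = 1 − 0.32 − 0.27 = 0.41.
The capital stock: 0.32 × 2.37 = 0.7584 pp.
Human capital: 0.27 × 1.62 = 0.4374 pp.
Employment: 0.41 × 4.16 = 1.7056 pp.
TFP growth = 6.56 − 2.9014 = 3.6586%.

3.66%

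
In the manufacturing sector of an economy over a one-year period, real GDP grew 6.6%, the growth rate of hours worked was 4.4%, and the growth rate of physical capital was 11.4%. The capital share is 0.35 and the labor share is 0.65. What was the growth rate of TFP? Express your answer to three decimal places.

-0.250%

Labor's share = 1 − 0.35 = 0.65.
Physical capital: 0.35 × 11.4 = 3.99 pp.
Hours worked: 0.65 × 4.4 = 2.86 pp.
TFP growth = 6.6 − 6.85 = -0.25%.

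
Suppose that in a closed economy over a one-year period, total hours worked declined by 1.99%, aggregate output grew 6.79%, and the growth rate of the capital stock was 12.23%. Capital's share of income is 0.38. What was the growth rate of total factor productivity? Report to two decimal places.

3.38%

Labor's share = 1 − 0.38 = 0.62.
The capital stock: 0.38 × 12.23 = 4.6474 pp.
Total hours worked: 0.62 × (-1.99) = -1.2338 pp.
TFP growth = 6.79 − 3.4136 = 3.3764%.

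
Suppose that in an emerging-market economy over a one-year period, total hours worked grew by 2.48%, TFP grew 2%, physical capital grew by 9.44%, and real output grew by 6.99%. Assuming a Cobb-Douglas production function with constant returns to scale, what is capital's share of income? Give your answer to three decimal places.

Capital's share of income is 0.361.

gY = gA + α·gK + (1−α)·gL, so gY − gA − gL = α(gK − gL).
6.99 − 2 − 2.48 = α × (9.44 − 2.48).
2.51 = 6.96 α, so α = 0.36063.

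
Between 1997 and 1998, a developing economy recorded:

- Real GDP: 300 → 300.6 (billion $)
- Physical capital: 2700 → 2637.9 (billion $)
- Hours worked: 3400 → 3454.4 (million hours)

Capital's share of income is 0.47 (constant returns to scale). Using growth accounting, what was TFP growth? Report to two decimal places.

0.43%

Real GDP growth = (300.6 − 300) / 300 = 0.2%.
Physical capital growth = (2637.9 − 2700) / 2700 = -2.3%.
Hours worked growth = (3454.4 − 3400) / 3400 = 1.6%.
Labor's share = 1 − 0.47 = 0.53.
Physical capital: 0.47 × (-2.3) = -1.081 pp.
Hours worked: 0.53 × 1.6 = 0.848 pp.
TFP growth = 0.2 + 0.233 = 0.433%.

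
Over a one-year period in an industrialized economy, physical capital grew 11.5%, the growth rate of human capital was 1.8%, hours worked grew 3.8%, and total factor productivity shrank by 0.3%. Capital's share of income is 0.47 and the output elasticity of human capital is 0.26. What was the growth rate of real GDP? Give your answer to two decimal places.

Labor's share = 1 − 0.47 − 0.26 = 0.27.
Physical capital: 0.47 × 11.5 = 5.405 pp.
Human capital: 0.26 × 1.8 = 0.468 pp.
Hours worked: 0.27 × 3.8 = 1.026 pp.
Output growth = -0.3 + 6.899 = 6.599%.

Real GDP grew 6.60%.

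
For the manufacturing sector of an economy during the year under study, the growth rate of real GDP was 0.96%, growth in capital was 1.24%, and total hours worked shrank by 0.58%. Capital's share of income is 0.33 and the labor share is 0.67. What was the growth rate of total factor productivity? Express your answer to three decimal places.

0.939%

Labor's share = 1 − 0.33 = 0.67.
Capital: 0.33 × 1.24 = 0.4092 pp.
Total hours worked: 0.67 × (-0.58) = -0.3886 pp.
TFP growth = 0.96 − 0.0206 = 0.9394%.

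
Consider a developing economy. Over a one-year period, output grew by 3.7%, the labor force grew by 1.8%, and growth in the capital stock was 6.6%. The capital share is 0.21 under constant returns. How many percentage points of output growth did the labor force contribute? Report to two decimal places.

1.42 pp

Labor's share = 1 − 0.21 = 0.79.
Contribution = share × growth = 0.79 × 1.8 = 1.422 pp.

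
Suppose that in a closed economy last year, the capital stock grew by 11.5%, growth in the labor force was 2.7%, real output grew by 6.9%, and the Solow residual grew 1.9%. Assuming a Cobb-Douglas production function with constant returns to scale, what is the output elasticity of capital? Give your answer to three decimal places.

α = 0.261

gY = gA + α·gK + (1−α)·gL, so gY − gA − gL = α(gK − gL).
6.9 − 1.9 − 2.7 = α × (11.5 − 2.7).
2.3 = 8.8 α, so α = 0.26136.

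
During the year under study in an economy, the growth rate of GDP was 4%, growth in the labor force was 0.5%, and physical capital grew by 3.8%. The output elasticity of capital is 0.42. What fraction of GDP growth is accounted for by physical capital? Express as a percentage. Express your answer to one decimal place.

Physical capital contributed 0.42 × 3.8 = 1.596 pp.
Share of growth = 1.596 / 4 × 100 = 39.9%.

Physical capital accounted for 39.9% of growth.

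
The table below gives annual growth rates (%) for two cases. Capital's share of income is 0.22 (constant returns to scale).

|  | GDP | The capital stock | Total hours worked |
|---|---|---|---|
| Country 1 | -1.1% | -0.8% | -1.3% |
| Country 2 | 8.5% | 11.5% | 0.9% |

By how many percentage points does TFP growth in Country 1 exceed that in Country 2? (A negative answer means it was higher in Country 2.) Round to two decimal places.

-5.18 percentage points

Labor's share = 1 − 0.22 = 0.78.
Country 1: TFP = -1.1 + 0.176 + 1.014 = 0.09%.
Country 2: TFP = 8.5 − 2.53 − 0.702 = 5.268%.
Difference = 0.09 − (5.268) = -5.178 pp.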